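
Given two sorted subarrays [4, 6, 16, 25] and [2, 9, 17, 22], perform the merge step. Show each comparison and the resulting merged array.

Merging process:

Compare 4 vs 2: take 2 from right. Merged: [2]
Compare 4 vs 9: take 4 from left. Merged: [2, 4]
Compare 6 vs 9: take 6 from left. Merged: [2, 4, 6]
Compare 16 vs 9: take 9 from right. Merged: [2, 4, 6, 9]
Compare 16 vs 17: take 16 from left. Merged: [2, 4, 6, 9, 16]
Compare 25 vs 17: take 17 from right. Merged: [2, 4, 6, 9, 16, 17]
Compare 25 vs 22: take 22 from right. Merged: [2, 4, 6, 9, 16, 17, 22]
Append remaining from left: [25]. Merged: [2, 4, 6, 9, 16, 17, 22, 25]

Final merged array: [2, 4, 6, 9, 16, 17, 22, 25]
Total comparisons: 7

The merged array is [2, 4, 6, 9, 16, 17, 22, 25], requiring 7 comparisons. The merge step runs in O(n) time where n is the total number of elements.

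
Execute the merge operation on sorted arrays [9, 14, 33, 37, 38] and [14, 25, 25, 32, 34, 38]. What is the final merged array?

Merging process:

Compare 9 vs 14: take 9 from left. Merged: [9]
Compare 14 vs 14: take 14 from left. Merged: [9, 14]
Compare 33 vs 14: take 14 from right. Merged: [9, 14, 14]
Compare 33 vs 25: take 25 from right. Merged: [9, 14, 14, 25]
Compare 33 vs 25: take 25 from right. Merged: [9, 14, 14, 25, 25]
Compare 33 vs 32: take 32 from right. Merged: [9, 14, 14, 25, 25, 32]
Compare 33 vs 34: take 33 from left. Merged: [9, 14, 14, 25, 25, 32, 33]
Compare 37 vs 34: take 34 from right. Merged: [9, 14, 14, 25, 25, 32, 33, 34]
Compare 37 vs 38: take 37 from left. Merged: [9, 14, 14, 25, 25, 32, 33, 34, 37]
Compare 38 vs 38: take 38 from left. Merged: [9, 14, 14, 25, 25, 32, 33, 34, 37, 38]
Append remaining from right: [38]. Merged: [9, 14, 14, 25, 25, 32, 33, 34, 37, 38, 38]

Final merged array: [9, 14, 14, 25, 25, 32, 33, 34, 37, 38, 38]
Total comparisons: 10

The merged array is [9, 14, 14, 25, 25, 32, 33, 34, 37, 38, 38], requiring 10 comparisons. The merge step runs in O(n) time where n is the total number of elements.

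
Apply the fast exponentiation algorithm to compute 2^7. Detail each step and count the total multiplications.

Computing 2^7 by squaring (build up from 2^1; each line after the first costs one multiplication):

2^1 = 2
2^2 = (2^1)^2 = 2^2 = 4
2^3 = 2 * 2^2 = 2 * 4 = 8
2^6 = (2^3)^2 = 8^2 = 64
2^7 = 2 * 2^6 = 2 * 64 = 128

Result: 128
Multiplications needed: 4 (4 lines after 2^1)

2^7 = 128. Using exponentiation by squaring, this requires 4 multiplications. The key idea: if the exponent is even, square the half-power; if odd, multiply by the base once.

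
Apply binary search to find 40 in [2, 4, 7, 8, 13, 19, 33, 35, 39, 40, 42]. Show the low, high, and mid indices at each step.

Binary search for 40 in [2, 4, 7, 8, 13, 19, 33, 35, 39, 40, 42]:

lo=0, hi=10, mid=5, arr[mid]=19 -> 19 < 40, search right half
lo=6, hi=10, mid=8, arr[mid]=39 -> 39 < 40, search right half
lo=9, hi=10, mid=9, arr[mid]=40 -> Found target at index 9!

Binary search finds 40 at index 9 after 3 comparisons. The search repeatedly halves the search space by comparing with the middle element.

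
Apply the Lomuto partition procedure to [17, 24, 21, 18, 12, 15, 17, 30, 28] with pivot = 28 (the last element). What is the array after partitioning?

Lomuto partition with pivot = 28:

Initial array: [17, 24, 21, 18, 12, 15, 17, 30, 28]

arr[0]=17 <= 28: swap with position 0, array becomes [17, 24, 21, 18, 12, 15, 17, 30, 28]
arr[1]=24 <= 28: swap with position 1, array becomes [17, 24, 21, 18, 12, 15, 17, 30, 28]
arr[2]=21 <= 28: swap with position 2, array becomes [17, 24, 21, 18, 12, 15, 17, 30, 28]
arr[3]=18 <= 28: swap with position 3, array becomes [17, 24, 21, 18, 12, 15, 17, 30, 28]
arr[4]=12 <= 28: swap with position 4, array becomes [17, 24, 21, 18, 12, 15, 17, 30, 28]
arr[5]=15 <= 28: swap with position 5, array becomes [17, 24, 21, 18, 12, 15, 17, 30, 28]
arr[6]=17 <= 28: swap with position 6, array becomes [17, 24, 21, 18, 12, 15, 17, 30, 28]
arr[7]=30 > 28: no swap

Place pivot at position 7: [17, 24, 21, 18, 12, 15, 17, 28, 30]
Pivot position: 7

After partitioning with pivot 28, the array becomes [17, 24, 21, 18, 12, 15, 17, 28, 30]. The pivot is placed at index 7. All elements to the left of the pivot are <= 28, and all elements to the right are > 28.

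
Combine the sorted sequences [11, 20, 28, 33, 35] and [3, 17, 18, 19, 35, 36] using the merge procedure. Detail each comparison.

Merging process:

Compare 11 vs 3: take 3 from right. Merged: [3]
Compare 11 vs 17: take 11 from left. Merged: [3, 11]
Compare 20 vs 17: take 17 from right. Merged: [3, 11, 17]
Compare 20 vs 18: take 18 from right. Merged: [3, 11, 17, 18]
Compare 20 vs 19: take 19 from right. Merged: [3, 11, 17, 18, 19]
Compare 20 vs 35: take 20 from left. Merged: [3, 11, 17, 18, 19, 20]
Compare 28 vs 35: take 28 from left. Merged: [3, 11, 17, 18, 19, 20, 28]
Compare 33 vs 35: take 33 from left. Merged: [3, 11, 17, 18, 19, 20, 28, 33]
Compare 35 vs 35: take 35 from left. Merged: [3, 11, 17, 18, 19, 20, 28, 33, 35]
Append remaining from right: [35, 36]. Merged: [3, 11, 17, 18, 19, 20, 28, 33, 35, 35, 36]

Final merged array: [3, 11, 17, 18, 19, 20, 28, 33, 35, 35, 36]
Total comparisons: 9

The merged array is [3, 11, 17, 18, 19, 20, 28, 33, 35, 35, 36], requiring 9 comparisons. The merge step runs in O(n) time where n is the total number of elements.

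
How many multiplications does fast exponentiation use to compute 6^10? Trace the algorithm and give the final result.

Computing 6^10 by squaring (build up from 6^1; each line after the first costs one multiplication):

6^1 = 6
6^2 = (6^1)^2 = 6^2 = 36
6^4 = (6^2)^2 = 36^2 = 1296
6^5 = 6 * 6^4 = 6 * 1296 = 7776
6^10 = (6^5)^2 = 7776^2 = 60466176

Result: 60466176
Multiplications needed: 4 (4 lines after 6^1)

6^10 = 60466176. Using exponentiation by squaring, this requires 4 multiplications. The key idea: if the exponent is even, square the half-power; if odd, multiply by the base once.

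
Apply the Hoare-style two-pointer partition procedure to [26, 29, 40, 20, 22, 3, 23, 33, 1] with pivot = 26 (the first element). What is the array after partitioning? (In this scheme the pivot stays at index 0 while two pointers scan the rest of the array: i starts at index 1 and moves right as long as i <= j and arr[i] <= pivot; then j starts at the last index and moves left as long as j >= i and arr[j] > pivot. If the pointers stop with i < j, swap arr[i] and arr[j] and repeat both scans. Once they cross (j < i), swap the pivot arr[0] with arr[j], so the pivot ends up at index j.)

Hoare-style two-pointer partition with pivot = 26:

Initial array: [26, 29, 40, 20, 22, 3, 23, 33, 1]

Pointers start at i = 1, j = 8.
i stops at index 1 (arr[1]=29 > 26), j stops at index 8 (arr[8]=1 <= 26): swap arr[1] and arr[8], array becomes [26, 1, 40, 20, 22, 3, 23, 33, 29]
i stops at index 2 (arr[2]=40 > 26), j stops at index 6 (arr[6]=23 <= 26): swap arr[2] and arr[6], array becomes [26, 1, 23, 20, 22, 3, 40, 33, 29]
i ends at 6, j ends at 5: the pointers have crossed (j < i), so scanning stops.

Swap pivot arr[0] with arr[5] to place pivot at position 5: [3, 1, 23, 20, 22, 26, 40, 33, 29]
Pivot position: 5

After partitioning with pivot 26, the array becomes [3, 1, 23, 20, 22, 26, 40, 33, 29]. The pivot is placed at index 5. All elements to the left of the pivot are <= 26, and all elements to the right are > 26.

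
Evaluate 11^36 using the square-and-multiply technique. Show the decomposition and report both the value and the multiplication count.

Computing 11^36 by squaring (build up from 11^1; each line after the first costs one multiplication):

11^1 = 11
11^2 = (11^1)^2 = 11^2 = 121
11^4 = (11^2)^2 = 121^2 = 14641
11^8 = (11^4)^2 = 14641^2 = 214358881
11^9 = 11 * 11^8 = 11 * 214358881 = 2357947691
11^18 = (11^9)^2 = 2357947691^2 = 5559917313492231481
11^36 = (11^18)^2 = 5559917313492231481^2 = 30912680532870672635673352936887453361

Result: 30912680532870672635673352936887453361
Multiplications needed: 6 (6 lines after 11^1)

11^36 = 30912680532870672635673352936887453361. Using exponentiation by squaring, this requires 6 multiplications. The key idea: if the exponent is even, square the half-power; if odd, multiply by the base once.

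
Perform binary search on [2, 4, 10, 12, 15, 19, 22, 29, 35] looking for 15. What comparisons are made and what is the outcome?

Binary search for 15 in [2, 4, 10, 12, 15, 19, 22, 29, 35]:

lo=0, hi=8, mid=4, arr[mid]=15 -> Found target at index 4!

Binary search finds 15 at index 4 after 1 comparisons. The search repeatedly halves the search space by comparing with the middle element.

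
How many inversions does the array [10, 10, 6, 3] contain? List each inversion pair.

Finding inversions in [10, 10, 6, 3]:

(0, 2): arr[0]=10 > arr[2]=6
(0, 3): arr[0]=10 > arr[3]=3
(1, 2): arr[1]=10 > arr[2]=6
(1, 3): arr[1]=10 > arr[3]=3
(2, 3): arr[2]=6 > arr[3]=3

Total inversions: 5

The array has 5 inversion(s): (0,2), (0,3), (1,2), (1,3), (2,3). Each pair (i,j) satisfies i < j and arr[i] > arr[j].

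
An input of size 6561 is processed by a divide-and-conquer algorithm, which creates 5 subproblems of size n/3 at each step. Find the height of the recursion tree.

For divide and conquer with division factor 3:

Problem sizes at each level:
Level 0: 6561
Level 1: 2187
Level 2: 729
Level 3: 243
Level 4: 81
Level 5: 27
Level 6: 9
Level 7: 3
Level 8: 1

The root is level 0 and the size-1 base case is level 8 (the tree spans levels 0 through 8, i.e. 9 levels counting the root), so the depth is the number of divisions: log_3(6561) = 8

The recursion tree depth is log_3(6561) = 8. At each level, the problem size is divided by 3, so it takes 8 divisions to reduce to a base case of size 1. The algorithm makes 5 recursive calls at each level.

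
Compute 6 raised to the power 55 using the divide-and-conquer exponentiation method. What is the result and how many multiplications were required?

Computing 6^55 by squaring (build up from 6^1; each line after the first costs one multiplication):

6^1 = 6
6^2 = (6^1)^2 = 6^2 = 36
6^3 = 6 * 6^2 = 6 * 36 = 216
6^6 = (6^3)^2 = 216^2 = 46656
6^12 = (6^6)^2 = 46656^2 = 2176782336
6^13 = 6 * 6^12 = 6 * 2176782336 = 13060694016
6^26 = (6^13)^2 = 13060694016^2 = 170581728179578208256
6^27 = 6 * 6^26 = 6 * 170581728179578208256 = 1023490369077469249536
6^54 = (6^27)^2 = 1023490369077469249536^2 = 1047532535594334222593508922191671036215296
6^55 = 6 * 6^54 = 6 * 1047532535594334222593508922191671036215296 = 6285195213566005335561053533150026217291776

Result: 6285195213566005335561053533150026217291776
Multiplications needed: 9 (9 lines after 6^1)

6^55 = 6285195213566005335561053533150026217291776. Using exponentiation by squaring, this requires 9 multiplications. The key idea: if the exponent is even, square the half-power; if odd, multiply by the base once.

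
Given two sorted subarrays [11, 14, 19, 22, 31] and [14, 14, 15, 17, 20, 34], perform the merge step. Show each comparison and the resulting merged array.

Merging process:

Compare 11 vs 14: take 11 from left. Merged: [11]
Compare 14 vs 14: take 14 from left. Merged: [11, 14]
Compare 19 vs 14: take 14 from right. Merged: [11, 14, 14]
Compare 19 vs 14: take 14 from right. Merged: [11, 14, 14, 14]
Compare 19 vs 15: take 15 from right. Merged: [11, 14, 14, 14, 15]
Compare 19 vs 17: take 17 from right. Merged: [11, 14, 14, 14, 15, 17]
Compare 19 vs 20: take 19 from left. Merged: [11, 14, 14, 14, 15, 17, 19]
Compare 22 vs 20: take 20 from right. Merged: [11, 14, 14, 14, 15, 17, 19, 20]
Compare 22 vs 34: take 22 from left. Merged: [11, 14, 14, 14, 15, 17, 19, 20, 22]
Compare 31 vs 34: take 31 from left. Merged: [11, 14, 14, 14, 15, 17, 19, 20, 22, 31]
Append remaining from right: [34]. Merged: [11, 14, 14, 14, 15, 17, 19, 20, 22, 31, 34]

Final merged array: [11, 14, 14, 14, 15, 17, 19, 20, 22, 31, 34]
Total comparisons: 10

The merged array is [11, 14, 14, 14, 15, 17, 19, 20, 22, 31, 34], requiring 10 comparisons. The merge step runs in O(n) time where n is the total number of elements.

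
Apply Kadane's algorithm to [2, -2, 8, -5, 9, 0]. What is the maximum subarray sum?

Using Kadane's algorithm on [2, -2, 8, -5, 9, 0]:

Scanning through the array:
Position 1 (value -2): max_ending_here = 0, max_so_far = 2
Position 2 (value 8): max_ending_here = 8, max_so_far = 8
Position 3 (value -5): max_ending_here = 3, max_so_far = 8
Position 4 (value 9): max_ending_here = 12, max_so_far = 12
Position 5 (value 0): max_ending_here = 12, max_so_far = 12

Maximum subarray: [2, -2, 8, -5, 9]
Maximum sum: 12

The maximum subarray is [2, -2, 8, -5, 9] with sum 12. This subarray runs from index 0 to index 4.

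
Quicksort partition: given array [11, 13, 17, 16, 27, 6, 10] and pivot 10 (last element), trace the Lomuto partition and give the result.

Lomuto partition with pivot = 10:

Initial array: [11, 13, 17, 16, 27, 6, 10]

arr[0]=11 > 10: no swap
arr[1]=13 > 10: no swap
arr[2]=17 > 10: no swap
arr[3]=16 > 10: no swap
arr[4]=27 > 10: no swap
arr[5]=6 <= 10: swap with position 0, array becomes [6, 13, 17, 16, 27, 11, 10]

Place pivot at position 1: [6, 10, 17, 16, 27, 11, 13]
Pivot position: 1

After partitioning with pivot 10, the array becomes [6, 10, 17, 16, 27, 11, 13]. The pivot is placed at index 1. All elements to the left of the pivot are <= 10, and all elements to the right are > 10.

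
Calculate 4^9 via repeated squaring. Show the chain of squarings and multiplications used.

Computing 4^9 by squaring (build up from 4^1; each line after the first costs one multiplication):

4^1 = 4
4^2 = (4^1)^2 = 4^2 = 16
4^4 = (4^2)^2 = 16^2 = 256
4^8 = (4^4)^2 = 256^2 = 65536
4^9 = 4 * 4^8 = 4 * 65536 = 262144

Result: 262144
Multiplications needed: 4 (4 lines after 4^1)

4^9 = 262144. Using exponentiation by squaring, this requires 4 multiplications. The key idea: if the exponent is even, square the half-power; if odd, multiply by the base once.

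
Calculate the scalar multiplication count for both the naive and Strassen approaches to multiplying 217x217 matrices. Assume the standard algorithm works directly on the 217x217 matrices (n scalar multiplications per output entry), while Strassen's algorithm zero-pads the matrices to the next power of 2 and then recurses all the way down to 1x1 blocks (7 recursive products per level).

Matrix multiplication for 217x217 matrices:

Strassen's algorithm requires power-of-2 dimensions. Pad 217x217 to 256x256 (next power of 2).

Standard algorithm: 217^3 = 10218313 multiplications
Strassen's algorithm: 7^(log2(256)) = 7^8 = 5764801 multiplications
Savings: 10218313 - 5764801 = 4453512 multiplications

Standard: 10218313 multiplications (217^3). Strassen: 5764801 multiplications (7^8, after padding to 256x256). Strassen reduces 8 recursive multiplications to 7 at each level.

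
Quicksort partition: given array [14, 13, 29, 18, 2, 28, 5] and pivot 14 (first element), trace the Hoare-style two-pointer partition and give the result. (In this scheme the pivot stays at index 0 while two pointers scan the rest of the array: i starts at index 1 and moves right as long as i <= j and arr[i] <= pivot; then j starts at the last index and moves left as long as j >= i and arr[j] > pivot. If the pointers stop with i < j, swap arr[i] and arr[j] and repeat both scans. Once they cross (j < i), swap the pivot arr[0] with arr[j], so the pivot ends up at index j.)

Hoare-style two-pointer partition with pivot = 14:

Initial array: [14, 13, 29, 18, 2, 28, 5]

Pointers start at i = 1, j = 6.
i stops at index 2 (arr[2]=29 > 14), j stops at index 6 (arr[6]=5 <= 14): swap arr[2] and arr[6], array becomes [14, 13, 5, 18, 2, 28, 29]
i stops at index 3 (arr[3]=18 > 14), j stops at index 4 (arr[4]=2 <= 14): swap arr[3] and arr[4], array becomes [14, 13, 5, 2, 18, 28, 29]
i ends at 4, j ends at 3: the pointers have crossed (j < i), so scanning stops.

Swap pivot arr[0] with arr[3] to place pivot at position 3: [2, 13, 5, 14, 18, 28, 29]
Pivot position: 3

After partitioning with pivot 14, the array becomes [2, 13, 5, 14, 18, 28, 29]. The pivot is placed at index 3. All elements to the left of the pivot are <= 14, and all elements to the right are > 14.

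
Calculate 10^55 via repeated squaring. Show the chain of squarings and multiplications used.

Computing 10^55 by squaring (build up from 10^1; each line after the first costs one multiplication):

10^1 = 10
10^2 = (10^1)^2 = 10^2 = 100
10^3 = 10 * 10^2 = 10 * 100 = 1000
10^6 = (10^3)^2 = 1000^2 = 1000000
10^12 = (10^6)^2 = 1000000^2 = 1000000000000
10^13 = 10 * 10^12 = 10 * 1000000000000 = 10000000000000
10^26 = (10^13)^2 = 10000000000000^2 = 100000000000000000000000000
10^27 = 10 * 10^26 = 10 * 100000000000000000000000000 = 1000000000000000000000000000
10^54 = (10^27)^2 = 1000000000000000000000000000^2 = 1000000000000000000000000000000000000000000000000000000
10^55 = 10 * 10^54 = 10 * 1000000000000000000000000000000000000000000000000000000 = 10000000000000000000000000000000000000000000000000000000

Result: 10000000000000000000000000000000000000000000000000000000
Multiplications needed: 9 (9 lines after 10^1)

10^55 = 10000000000000000000000000000000000000000000000000000000. Using exponentiation by squaring, this requires 9 multiplications. The key idea: if the exponent is even, square the half-power; if odd, multiply by the base once.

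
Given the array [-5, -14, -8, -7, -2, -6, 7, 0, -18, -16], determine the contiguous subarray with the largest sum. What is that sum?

Using Kadane's algorithm on [-5, -14, -8, -7, -2, -6, 7, 0, -18, -16]:

Scanning through the array:
Position 1 (value -14): max_ending_here = -14, max_so_far = -5
Position 2 (value -8): max_ending_here = -8, max_so_far = -5
Position 3 (value -7): max_ending_here = -7, max_so_far = -5
Position 4 (value -2): max_ending_here = -2, max_so_far = -2
Position 5 (value -6): max_ending_here = -6, max_so_far = -2
Position 6 (value 7): max_ending_here = 7, max_so_far = 7
Position 7 (value 0): max_ending_here = 7, max_so_far = 7
Position 8 (value -18): max_ending_here = -11, max_so_far = 7
Position 9 (value -16): max_ending_here = -16, max_so_far = 7

Maximum subarray: [7]
Maximum sum: 7

The maximum subarray is [7] with sum 7. This subarray runs from index 6 to index 6.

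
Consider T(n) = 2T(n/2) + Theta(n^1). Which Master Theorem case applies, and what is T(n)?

Master Theorem for T(n) = 2T(n/2) + O(n^1):

a = 2, b = 2, c = 1
log_b(a) = log_2(2) = 1.0000

Case 2: c = 1 = log_2(2) = 1.0000
T(n) = O(n^1 log n) = O(n log n)

For T(n) = 2T(n/2) + O(n^1): log_2(2) = 1.0000. This is Case 2 of the Master Theorem (c = log_b(a), equal work at all levels), giving O(n log n).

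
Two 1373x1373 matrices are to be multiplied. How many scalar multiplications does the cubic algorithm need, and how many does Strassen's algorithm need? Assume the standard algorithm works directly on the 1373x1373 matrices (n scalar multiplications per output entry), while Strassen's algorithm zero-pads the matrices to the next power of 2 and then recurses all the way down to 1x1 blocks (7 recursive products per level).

Matrix multiplication for 1373x1373 matrices:

Strassen's algorithm requires power-of-2 dimensions. Pad 1373x1373 to 2048x2048 (next power of 2).

Standard algorithm: 1373^3 = 2588282117 multiplications
Strassen's algorithm: 7^(log2(2048)) = 7^11 = 1977326743 multiplications
Savings: 2588282117 - 1977326743 = 610955374 multiplications

Standard: 2588282117 multiplications (1373^3). Strassen: 1977326743 multiplications (7^11, after padding to 2048x2048). Strassen reduces 8 recursive multiplications to 7 at each level.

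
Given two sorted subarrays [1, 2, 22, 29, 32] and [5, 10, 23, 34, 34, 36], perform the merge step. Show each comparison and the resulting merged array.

Merging process:

Compare 1 vs 5: take 1 from left. Merged: [1]
Compare 2 vs 5: take 2 from left. Merged: [1, 2]
Compare 22 vs 5: take 5 from right. Merged: [1, 2, 5]
Compare 22 vs 10: take 10 from right. Merged: [1, 2, 5, 10]
Compare 22 vs 23: take 22 from left. Merged: [1, 2, 5, 10, 22]
Compare 29 vs 23: take 23 from right. Merged: [1, 2, 5, 10, 22, 23]
Compare 29 vs 34: take 29 from left. Merged: [1, 2, 5, 10, 22, 23, 29]
Compare 32 vs 34: take 32 from left. Merged: [1, 2, 5, 10, 22, 23, 29, 32]
Append remaining from right: [34, 34, 36]. Merged: [1, 2, 5, 10, 22, 23, 29, 32, 34, 34, 36]

Final merged array: [1, 2, 5, 10, 22, 23, 29, 32, 34, 34, 36]
Total comparisons: 8

The merged array is [1, 2, 5, 10, 22, 23, 29, 32, 34, 34, 36], requiring 8 comparisons. The merge step runs in O(n) time where n is the total number of elements.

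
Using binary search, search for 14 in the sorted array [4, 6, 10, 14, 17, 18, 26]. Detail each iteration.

Binary search for 14 in [4, 6, 10, 14, 17, 18, 26]:

lo=0, hi=6, mid=3, arr[mid]=14 -> Found target at index 3!

Binary search finds 14 at index 3 after 1 comparisons. The search repeatedly halves the search space by comparing with the middle element.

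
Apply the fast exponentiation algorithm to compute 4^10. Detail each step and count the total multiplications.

Computing 4^10 by squaring (build up from 4^1; each line after the first costs one multiplication):

4^1 = 4
4^2 = (4^1)^2 = 4^2 = 16
4^4 = (4^2)^2 = 16^2 = 256
4^5 = 4 * 4^4 = 4 * 256 = 1024
4^10 = (4^5)^2 = 1024^2 = 1048576

Result: 1048576
Multiplications needed: 4 (4 lines after 4^1)

4^10 = 1048576. Using exponentiation by squaring, this requires 4 multiplications. The key idea: if the exponent is even, square the half-power; if odd, multiply by the base once.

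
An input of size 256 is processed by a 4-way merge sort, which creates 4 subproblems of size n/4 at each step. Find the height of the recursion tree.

For divide and conquer with division factor 4:

Problem sizes at each level:
Level 0: 256
Level 1: 64
Level 2: 16
Level 3: 4
Level 4: 1

The root is level 0 and the size-1 base case is level 4 (the tree spans levels 0 through 4, i.e. 5 levels counting the root), so the depth is the number of divisions: log_4(256) = 4

The recursion tree depth is log_4(256) = 4. At each level, the problem size is divided by 4, so it takes 4 divisions to reduce to a base case of size 1. The algorithm makes 4 recursive calls at each level.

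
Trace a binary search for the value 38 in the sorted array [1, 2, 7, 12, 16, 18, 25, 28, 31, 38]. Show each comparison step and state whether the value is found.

Binary search for 38 in [1, 2, 7, 12, 16, 18, 25, 28, 31, 38]:

lo=0, hi=9, mid=4, arr[mid]=16 -> 16 < 38, search right half
lo=5, hi=9, mid=7, arr[mid]=28 -> 28 < 38, search right half
lo=8, hi=9, mid=8, arr[mid]=31 -> 31 < 38, search right half
lo=9, hi=9, mid=9, arr[mid]=38 -> Found target at index 9!

Binary search finds 38 at index 9 after 4 comparisons. The search repeatedly halves the search space by comparing with the middle element.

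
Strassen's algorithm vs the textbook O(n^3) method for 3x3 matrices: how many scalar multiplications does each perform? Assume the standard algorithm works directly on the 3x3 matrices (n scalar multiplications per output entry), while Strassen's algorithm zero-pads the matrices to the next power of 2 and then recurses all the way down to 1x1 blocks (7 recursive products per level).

Matrix multiplication for 3x3 matrices:

Strassen's algorithm requires power-of-2 dimensions. Pad 3x3 to 4x4 (next power of 2).

Standard algorithm: 3^3 = 27 multiplications
Strassen's algorithm: 7^(log2(4)) = 7^2 = 49 multiplications
Difference: 27 - 49 = -22 (Strassen uses MORE here due to padding overhead — for small or just-over-power-of-2 n, padding can outweigh the per-level savings)

Standard: 27 multiplications (3^3). Strassen: 49 multiplications (7^2, after padding to 4x4). Strassen reduces 8 recursive multiplications to 7 at each level.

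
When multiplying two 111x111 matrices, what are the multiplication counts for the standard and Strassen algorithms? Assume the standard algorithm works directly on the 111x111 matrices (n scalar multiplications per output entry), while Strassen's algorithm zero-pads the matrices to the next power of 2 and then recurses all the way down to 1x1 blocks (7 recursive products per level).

Matrix multiplication for 111x111 matrices:

Strassen's algorithm requires power-of-2 dimensions. Pad 111x111 to 128x128 (next power of 2).

Standard algorithm: 111^3 = 1367631 multiplications
Strassen's algorithm: 7^(log2(128)) = 7^7 = 823543 multiplications
Savings: 1367631 - 823543 = 544088 multiplications

Standard: 1367631 multiplications (111^3). Strassen: 823543 multiplications (7^7, after padding to 128x128). Strassen reduces 8 recursive multiplications to 7 at each level.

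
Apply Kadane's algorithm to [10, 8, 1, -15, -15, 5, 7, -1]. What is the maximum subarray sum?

Using Kadane's algorithm on [10, 8, 1, -15, -15, 5, 7, -1]:

Scanning through the array:
Position 1 (value 8): max_ending_here = 18, max_so_far = 18
Position 2 (value 1): max_ending_here = 19, max_so_far = 19
Position 3 (value -15): max_ending_here = 4, max_so_far = 19
Position 4 (value -15): max_ending_here = -11, max_so_far = 19
Position 5 (value 5): max_ending_here = 5, max_so_far = 19
Position 6 (value 7): max_ending_here = 12, max_so_far = 19
Position 7 (value -1): max_ending_here = 11, max_so_far = 19

Maximum subarray: [10, 8, 1]
Maximum sum: 19

The maximum subarray is [10, 8, 1] with sum 19. This subarray runs from index 0 to index 2.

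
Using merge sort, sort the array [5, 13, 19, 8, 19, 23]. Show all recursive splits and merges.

Merge sort trace:

Split: [5, 13, 19, 8, 19, 23] -> [5, 13, 19] and [8, 19, 23]
  Split: [5, 13, 19] -> [5] and [13, 19]
    Split: [13, 19] -> [13] and [19]
    Merge: [13] + [19] -> [13, 19]
  Merge: [5] + [13, 19] -> [5, 13, 19]
  Split: [8, 19, 23] -> [8] and [19, 23]
    Split: [19, 23] -> [19] and [23]
    Merge: [19] + [23] -> [19, 23]
  Merge: [8] + [19, 23] -> [8, 19, 23]
Merge: [5, 13, 19] + [8, 19, 23] -> [5, 8, 13, 19, 19, 23]

Final sorted array: [5, 8, 13, 19, 19, 23]

The merge sort proceeds by recursively splitting the array and merging sorted halves.
After all merges, the sorted array is [5, 8, 13, 19, 19, 23].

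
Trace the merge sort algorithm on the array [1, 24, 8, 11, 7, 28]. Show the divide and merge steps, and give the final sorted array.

Merge sort trace:

Split: [1, 24, 8, 11, 7, 28] -> [1, 24, 8] and [11, 7, 28]
  Split: [1, 24, 8] -> [1] and [24, 8]
    Split: [24, 8] -> [24] and [8]
    Merge: [24] + [8] -> [8, 24]
  Merge: [1] + [8, 24] -> [1, 8, 24]
  Split: [11, 7, 28] -> [11] and [7, 28]
    Split: [7, 28] -> [7] and [28]
    Merge: [7] + [28] -> [7, 28]
  Merge: [11] + [7, 28] -> [7, 11, 28]
Merge: [1, 8, 24] + [7, 11, 28] -> [1, 7, 8, 11, 24, 28]

Final sorted array: [1, 7, 8, 11, 24, 28]

The merge sort proceeds by recursively splitting the array and merging sorted halves.
After all merges, the sorted array is [1, 7, 8, 11, 24, 28].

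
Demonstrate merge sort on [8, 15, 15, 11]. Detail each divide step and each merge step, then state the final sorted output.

Merge sort trace:

Split: [8, 15, 15, 11] -> [8, 15] and [15, 11]
  Split: [8, 15] -> [8] and [15]
  Merge: [8] + [15] -> [8, 15]
  Split: [15, 11] -> [15] and [11]
  Merge: [15] + [11] -> [11, 15]
Merge: [8, 15] + [11, 15] -> [8, 11, 15, 15]

Final sorted array: [8, 11, 15, 15]

The merge sort proceeds by recursively splitting the array and merging sorted halves.
After all merges, the sorted array is [8, 11, 15, 15].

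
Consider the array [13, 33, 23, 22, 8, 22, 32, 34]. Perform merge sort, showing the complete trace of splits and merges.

Merge sort trace:

Split: [13, 33, 23, 22, 8, 22, 32, 34] -> [13, 33, 23, 22] and [8, 22, 32, 34]
  Split: [13, 33, 23, 22] -> [13, 33] and [23, 22]
    Split: [13, 33] -> [13] and [33]
    Merge: [13] + [33] -> [13, 33]
    Split: [23, 22] -> [23] and [22]
    Merge: [23] + [22] -> [22, 23]
  Merge: [13, 33] + [22, 23] -> [13, 22, 23, 33]
  Split: [8, 22, 32, 34] -> [8, 22] and [32, 34]
    Split: [8, 22] -> [8] and [22]
    Merge: [8] + [22] -> [8, 22]
    Split: [32, 34] -> [32] and [34]
    Merge: [32] + [34] -> [32, 34]
  Merge: [8, 22] + [32, 34] -> [8, 22, 32, 34]
Merge: [13, 22, 23, 33] + [8, 22, 32, 34] -> [8, 13, 22, 22, 23, 32, 33, 34]

Final sorted array: [8, 13, 22, 22, 23, 32, 33, 34]

The merge sort proceeds by recursively splitting the array and merging sorted halves.
After all merges, the sorted array is [8, 13, 22, 22, 23, 32, 33, 34].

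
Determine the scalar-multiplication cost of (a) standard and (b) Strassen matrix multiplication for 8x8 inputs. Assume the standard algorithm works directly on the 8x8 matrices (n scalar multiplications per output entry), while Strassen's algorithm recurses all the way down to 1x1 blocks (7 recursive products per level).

Matrix multiplication for 8x8 matrices:

Standard algorithm: 8^3 = 512 multiplications
Strassen's algorithm: 7^(log2(8)) = 7^3 = 343 multiplications
Savings: 512 - 343 = 169 multiplications

Standard: 512 multiplications (8^3). Strassen: 343 multiplications (7^3). Strassen reduces 8 recursive multiplications to 7 at each level.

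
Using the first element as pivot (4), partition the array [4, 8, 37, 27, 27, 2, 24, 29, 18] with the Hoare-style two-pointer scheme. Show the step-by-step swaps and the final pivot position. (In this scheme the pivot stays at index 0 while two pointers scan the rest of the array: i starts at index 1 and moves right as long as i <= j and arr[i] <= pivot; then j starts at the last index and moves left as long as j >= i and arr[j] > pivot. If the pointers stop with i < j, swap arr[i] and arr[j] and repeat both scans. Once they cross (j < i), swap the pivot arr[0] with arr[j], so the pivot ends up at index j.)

Hoare-style two-pointer partition with pivot = 4:

Initial array: [4, 8, 37, 27, 27, 2, 24, 29, 18]

Pointers start at i = 1, j = 8.
i stops at index 1 (arr[1]=8 > 4), j stops at index 5 (arr[5]=2 <= 4): swap arr[1] and arr[5], array becomes [4, 2, 37, 27, 27, 8, 24, 29, 18]
i ends at 2, j ends at 1: the pointers have crossed (j < i), so scanning stops.

Swap pivot arr[0] with arr[1] to place pivot at position 1: [2, 4, 37, 27, 27, 8, 24, 29, 18]
Pivot position: 1

After partitioning with pivot 4, the array becomes [2, 4, 37, 27, 27, 8, 24, 29, 18]. The pivot is placed at index 1. All elements to the left of the pivot are <= 4, and all elements to the right are > 4.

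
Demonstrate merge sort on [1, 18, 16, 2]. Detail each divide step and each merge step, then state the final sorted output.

Merge sort trace:

Split: [1, 18, 16, 2] -> [1, 18] and [16, 2]
  Split: [1, 18] -> [1] and [18]
  Merge: [1] + [18] -> [1, 18]
  Split: [16, 2] -> [16] and [2]
  Merge: [16] + [2] -> [2, 16]
Merge: [1, 18] + [2, 16] -> [1, 2, 16, 18]

Final sorted array: [1, 2, 16, 18]

The merge sort proceeds by recursively splitting the array and merging sorted halves.
After all merges, the sorted array is [1, 2, 16, 18].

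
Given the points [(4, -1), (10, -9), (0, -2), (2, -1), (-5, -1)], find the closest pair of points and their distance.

Computing all pairwise distances among 5 points:

d((4, -1), (10, -9)) = 10.0
d((4, -1), (0, -2)) = 4.1231
d((4, -1), (2, -1)) = 2.0 <-- minimum
d((4, -1), (-5, -1)) = 9.0
d((10, -9), (0, -2)) = 12.2066
d((10, -9), (2, -1)) = 11.3137
d((10, -9), (-5, -1)) = 17.0
d((0, -2), (2, -1)) = 2.2361
d((0, -2), (-5, -1)) = 5.099
d((2, -1), (-5, -1)) = 7.0

Closest pair: (4, -1) and (2, -1) with distance 2.0

The closest pair is (4, -1) and (2, -1) with Euclidean distance 2.0. For 5 points, brute-force pairwise comparison is shown above. For large n, the divide-and-conquer algorithm (sort by x, recurse on halves, check the dividing strip) achieves O(n log n).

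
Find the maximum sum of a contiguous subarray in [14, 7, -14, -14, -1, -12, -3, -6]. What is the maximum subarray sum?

Using Kadane's algorithm on [14, 7, -14, -14, -1, -12, -3, -6]:

Scanning through the array:
Position 1 (value 7): max_ending_here = 21, max_so_far = 21
Position 2 (value -14): max_ending_here = 7, max_so_far = 21
Position 3 (value -14): max_ending_here = -7, max_so_far = 21
Position 4 (value -1): max_ending_here = -1, max_so_far = 21
Position 5 (value -12): max_ending_here = -12, max_so_far = 21
Position 6 (value -3): max_ending_here = -3, max_so_far = 21
Position 7 (value -6): max_ending_here = -6, max_so_far = 21

Maximum subarray: [14, 7]
Maximum sum: 21

The maximum subarray is [14, 7] with sum 21. This subarray runs from index 0 to index 1.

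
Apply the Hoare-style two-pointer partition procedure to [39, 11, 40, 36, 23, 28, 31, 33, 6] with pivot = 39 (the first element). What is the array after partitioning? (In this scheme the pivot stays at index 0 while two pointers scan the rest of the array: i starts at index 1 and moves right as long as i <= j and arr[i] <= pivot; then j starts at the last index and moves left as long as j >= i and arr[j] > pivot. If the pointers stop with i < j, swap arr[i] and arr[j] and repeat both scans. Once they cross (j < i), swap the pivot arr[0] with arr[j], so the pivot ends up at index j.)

Hoare-style two-pointer partition with pivot = 39:

Initial array: [39, 11, 40, 36, 23, 28, 31, 33, 6]

Pointers start at i = 1, j = 8.
i stops at index 2 (arr[2]=40 > 39), j stops at index 8 (arr[8]=6 <= 39): swap arr[2] and arr[8], array becomes [39, 11, 6, 36, 23, 28, 31, 33, 40]
i ends at 8, j ends at 7: the pointers have crossed (j < i), so scanning stops.

Swap pivot arr[0] with arr[7] to place pivot at position 7: [33, 11, 6, 36, 23, 28, 31, 39, 40]
Pivot position: 7

After partitioning with pivot 39, the array becomes [33, 11, 6, 36, 23, 28, 31, 39, 40]. The pivot is placed at index 7. All elements to the left of the pivot are <= 39, and all elements to the right are > 39.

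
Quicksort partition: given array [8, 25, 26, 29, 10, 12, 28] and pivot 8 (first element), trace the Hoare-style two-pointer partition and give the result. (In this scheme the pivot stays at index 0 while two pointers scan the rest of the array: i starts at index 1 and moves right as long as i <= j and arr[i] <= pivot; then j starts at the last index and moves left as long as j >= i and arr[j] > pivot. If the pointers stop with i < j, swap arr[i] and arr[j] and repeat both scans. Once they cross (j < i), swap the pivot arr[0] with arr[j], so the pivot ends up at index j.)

Hoare-style two-pointer partition with pivot = 8:

Initial array: [8, 25, 26, 29, 10, 12, 28]

Pointers start at i = 1, j = 6.
i ends at 1, j ends at 0: the pointers have crossed (j < i), so scanning stops.

j = 0, so swapping arr[0] with arr[j] leaves the pivot at position 0: [8, 25, 26, 29, 10, 12, 28]
Pivot position: 0

After partitioning with pivot 8, the array becomes [8, 25, 26, 29, 10, 12, 28]. The pivot is placed at index 0. All elements to the left of the pivot are <= 8, and all elements to the right are > 8.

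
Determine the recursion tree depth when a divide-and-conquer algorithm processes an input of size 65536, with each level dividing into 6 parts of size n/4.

For divide and conquer with division factor 4:

Problem sizes at each level:
Level 0: 65536
Level 1: 16384
Level 2: 4096
Level 3: 1024
Level 4: 256
Level 5: 64
Level 6: 16
Level 7: 4
Level 8: 1

The root is level 0 and the size-1 base case is level 8 (the tree spans levels 0 through 8, i.e. 9 levels counting the root), so the depth is the number of divisions: log_4(65536) = 8

The recursion tree depth is log_4(65536) = 8. At each level, the problem size is divided by 4, so it takes 8 divisions to reduce to a base case of size 1. The algorithm makes 6 recursive calls at each level.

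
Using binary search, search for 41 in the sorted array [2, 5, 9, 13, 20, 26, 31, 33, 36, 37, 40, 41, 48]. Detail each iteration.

Binary search for 41 in [2, 5, 9, 13, 20, 26, 31, 33, 36, 37, 40, 41, 48]:

lo=0, hi=12, mid=6, arr[mid]=31 -> 31 < 41, search right half
lo=7, hi=12, mid=9, arr[mid]=37 -> 37 < 41, search right half
lo=10, hi=12, mid=11, arr[mid]=41 -> Found target at index 11!

Binary search finds 41 at index 11 after 3 comparisons. The search repeatedly halves the search space by comparing with the middle element.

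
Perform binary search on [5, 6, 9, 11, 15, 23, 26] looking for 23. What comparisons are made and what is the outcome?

Binary search for 23 in [5, 6, 9, 11, 15, 23, 26]:

lo=0, hi=6, mid=3, arr[mid]=11 -> 11 < 23, search right half
lo=4, hi=6, mid=5, arr[mid]=23 -> Found target at index 5!

Binary search finds 23 at index 5 after 2 comparisons. The search repeatedly halves the search space by comparing with the middle element.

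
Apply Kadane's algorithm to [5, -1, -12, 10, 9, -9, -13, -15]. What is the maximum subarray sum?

Using Kadane's algorithm on [5, -1, -12, 10, 9, -9, -13, -15]:

Scanning through the array:
Position 1 (value -1): max_ending_here = 4, max_so_far = 5
Position 2 (value -12): max_ending_here = -8, max_so_far = 5
Position 3 (value 10): max_ending_here = 10, max_so_far = 10
Position 4 (value 9): max_ending_here = 19, max_so_far = 19
Position 5 (value -9): max_ending_here = 10, max_so_far = 19
Position 6 (value -13): max_ending_here = -3, max_so_far = 19
Position 7 (value -15): max_ending_here = -15, max_so_far = 19

Maximum subarray: [10, 9]
Maximum sum: 19

The maximum subarray is [10, 9] with sum 19. This subarray runs from index 3 to index 4.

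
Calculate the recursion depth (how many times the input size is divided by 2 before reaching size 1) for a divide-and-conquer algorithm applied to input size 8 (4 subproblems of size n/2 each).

For divide and conquer with division factor 2:

Problem sizes at each level:
Level 0: 8
Level 1: 4
Level 2: 2
Level 3: 1

The root is level 0 and the size-1 base case is level 3 (the tree spans levels 0 through 3, i.e. 4 levels counting the root), so the depth is the number of divisions: log_2(8) = 3

The recursion tree depth is log_2(8) = 3. At each level, the problem size is divided by 2, so it takes 3 divisions to reduce to a base case of size 1. The algorithm makes 4 recursive calls at each level.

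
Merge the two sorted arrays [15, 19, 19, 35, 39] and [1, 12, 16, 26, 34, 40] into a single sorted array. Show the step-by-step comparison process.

Merging process:

Compare 15 vs 1: take 1 from right. Merged: [1]
Compare 15 vs 12: take 12 from right. Merged: [1, 12]
Compare 15 vs 16: take 15 from left. Merged: [1, 12, 15]
Compare 19 vs 16: take 16 from right. Merged: [1, 12, 15, 16]
Compare 19 vs 26: take 19 from left. Merged: [1, 12, 15, 16, 19]
Compare 19 vs 26: take 19 from left. Merged: [1, 12, 15, 16, 19, 19]
Compare 35 vs 26: take 26 from right. Merged: [1, 12, 15, 16, 19, 19, 26]
Compare 35 vs 34: take 34 from right. Merged: [1, 12, 15, 16, 19, 19, 26, 34]
Compare 35 vs 40: take 35 from left. Merged: [1, 12, 15, 16, 19, 19, 26, 34, 35]
Compare 39 vs 40: take 39 from left. Merged: [1, 12, 15, 16, 19, 19, 26, 34, 35, 39]
Append remaining from right: [40]. Merged: [1, 12, 15, 16, 19, 19, 26, 34, 35, 39, 40]

Final merged array: [1, 12, 15, 16, 19, 19, 26, 34, 35, 39, 40]
Total comparisons: 10

The merged array is [1, 12, 15, 16, 19, 19, 26, 34, 35, 39, 40], requiring 10 comparisons. The merge step runs in O(n) time where n is the total number of elements.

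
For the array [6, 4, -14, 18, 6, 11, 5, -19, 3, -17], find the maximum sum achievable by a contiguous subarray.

Using Kadane's algorithm on [6, 4, -14, 18, 6, 11, 5, -19, 3, -17]:

Scanning through the array:
Position 1 (value 4): max_ending_here = 10, max_so_far = 10
Position 2 (value -14): max_ending_here = -4, max_so_far = 10
Position 3 (value 18): max_ending_here = 18, max_so_far = 18
Position 4 (value 6): max_ending_here = 24, max_so_far = 24
Position 5 (value 11): max_ending_here = 35, max_so_far = 35
Position 6 (value 5): max_ending_here = 40, max_so_far = 40
Position 7 (value -19): max_ending_here = 21, max_so_far = 40
Position 8 (value 3): max_ending_here = 24, max_so_far = 40
Position 9 (value -17): max_ending_here = 7, max_so_far = 40

Maximum subarray: [18, 6, 11, 5]
Maximum sum: 40

The maximum subarray is [18, 6, 11, 5] with sum 40. This subarray runs from index 3 to index 6.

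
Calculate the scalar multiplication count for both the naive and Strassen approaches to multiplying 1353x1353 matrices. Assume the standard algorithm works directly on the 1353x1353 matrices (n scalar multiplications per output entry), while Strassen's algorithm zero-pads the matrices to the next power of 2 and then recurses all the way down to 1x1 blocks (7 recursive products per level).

Matrix multiplication for 1353x1353 matrices:

Strassen's algorithm requires power-of-2 dimensions. Pad 1353x1353 to 2048x2048 (next power of 2).

Standard algorithm: 1353^3 = 2476813977 multiplications
Strassen's algorithm: 7^(log2(2048)) = 7^11 = 1977326743 multiplications
Savings: 2476813977 - 1977326743 = 499487234 multiplications

Standard: 2476813977 multiplications (1353^3). Strassen: 1977326743 multiplications (7^11, after padding to 2048x2048). Strassen reduces 8 recursive multiplications to 7 at each level.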